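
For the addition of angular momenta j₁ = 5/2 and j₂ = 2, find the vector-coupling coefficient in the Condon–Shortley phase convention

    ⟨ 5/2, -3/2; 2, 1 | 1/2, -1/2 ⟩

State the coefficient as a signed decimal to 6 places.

-0.516398  (= −√(4/15))

√[2·4!1!0!/6! · 1!4!3!1!0!1!] = √(48/5)
  +(−1)^3/∏(3,1,1,0,0,0)! = -1/6  (running -1/6)
⟨..|..⟩ = √(48/5)·(-1/6) = -0.516398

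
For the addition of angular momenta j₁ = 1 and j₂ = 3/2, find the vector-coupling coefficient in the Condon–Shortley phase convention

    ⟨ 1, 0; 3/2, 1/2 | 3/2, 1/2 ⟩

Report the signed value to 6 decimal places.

−√(1/15) ≈ -0.258199

j₁+j₂−J=1  J+j₁−j₂=1  J−j₁+j₂=2  j₁+j₂+J+1=5
(j₁±m₁, j₂±m₂, J±M) = (1,1,2,1,2,1)
P² = 4/15
sum k=0..1:
  [0] +1/2 = 1/2
  [1] −1/1 = -1
S = -1/2
C² = P²·S² = 1/15 ; C = -0.258199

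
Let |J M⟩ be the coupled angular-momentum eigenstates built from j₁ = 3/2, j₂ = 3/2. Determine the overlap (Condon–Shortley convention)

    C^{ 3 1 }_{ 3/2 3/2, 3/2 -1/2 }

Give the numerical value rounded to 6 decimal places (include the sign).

j₁+j₂−J=0  J+j₁−j₂=3  J−j₁+j₂=3  j₁+j₂+J+1=7
(j₁±m₁, j₂±m₂, J±M) = (3,0,1,2,4,2)
P² = 144/5
sum k=0..0:
  [0] +1/12 = 1/12
S = 1/12
C² = P²·S² = 1/5 ; C = +0.447214

+0.447214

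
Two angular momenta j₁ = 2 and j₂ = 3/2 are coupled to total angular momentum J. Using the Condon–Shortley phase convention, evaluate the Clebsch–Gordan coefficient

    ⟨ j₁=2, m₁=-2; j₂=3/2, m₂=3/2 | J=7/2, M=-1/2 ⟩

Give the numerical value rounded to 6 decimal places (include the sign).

+√(1/35) ≈ +0.169031

√[8·0!4!3!/8! · 0!4!3!0!3!4!] = √(20736/35)
  +(−1)^0/∏(0,0,4,3,0,0)! = 1/144  (running 1/144)
⟨..|..⟩ = √(20736/35)·(1/144) = +0.169031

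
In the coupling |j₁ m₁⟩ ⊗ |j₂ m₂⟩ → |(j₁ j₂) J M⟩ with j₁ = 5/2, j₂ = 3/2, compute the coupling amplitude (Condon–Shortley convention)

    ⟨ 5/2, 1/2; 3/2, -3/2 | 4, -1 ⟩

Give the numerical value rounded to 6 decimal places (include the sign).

j₁+j₂−J=0  J+j₁−j₂=5  J−j₁+j₂=3  j₁+j₂+J+1=9
(j₁±m₁, j₂±m₂, J±M) = (3,2,0,3,3,5)
P² = 6480/7
sum k=0..0:
  [0] +1/72 = 1/72
S = 1/72
C² = P²·S² = 5/28 ; C = +0.422577

+0.422577  (= +√(5/28))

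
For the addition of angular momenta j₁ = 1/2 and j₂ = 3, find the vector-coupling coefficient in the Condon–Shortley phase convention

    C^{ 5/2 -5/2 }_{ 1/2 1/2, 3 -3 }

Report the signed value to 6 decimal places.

+0.925820

√[6·1!0!5!/7! · 1!0!0!6!0!5!] = √(86400/7)
  +(−1)^0/∏(0,1,0,0,0,5)! = 1/120  (running 1/120)
⟨..|..⟩ = √(86400/7)·(1/120) = +0.925820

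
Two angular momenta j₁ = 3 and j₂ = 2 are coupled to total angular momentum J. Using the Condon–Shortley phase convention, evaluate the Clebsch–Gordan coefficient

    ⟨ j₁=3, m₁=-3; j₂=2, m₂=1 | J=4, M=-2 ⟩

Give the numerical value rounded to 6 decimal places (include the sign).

−√(27/140) ≈ -0.439155

triangle: 1!*5!*3!/10! = 720/3628800
(j±m)!: 0!*6!*3!*1!*2!*6! = 6220800
prefactor² = (2J+1)*Δ*N² = 77760/7
  k=1: −1/(1!*0!*5!*2!*0!*1!) = -1/240
Σ = -1/240  ⇒  CG² = 77760/7*(-1/240)² = 27/140
CG = −√(27/140) = -0.439155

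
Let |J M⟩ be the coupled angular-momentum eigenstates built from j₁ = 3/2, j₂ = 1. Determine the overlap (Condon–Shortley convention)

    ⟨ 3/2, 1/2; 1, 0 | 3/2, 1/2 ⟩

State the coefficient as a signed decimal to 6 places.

triangle: 1!*2!*1!/5! = 2/120
(j±m)!: 2!*1!*1!*1!*2!*1! = 4
prefactor² = (2J+1)*Δ*N² = 4/15
  k=0: +1/(0!*1!*1!*1!*1!*0!) = 1
  k=1: −1/(1!*0!*0!*0!*2!*1!) = -1/2
Σ = 1/2  ⇒  CG² = 4/15*1/2² = 1/15
CG = +√(1/15) = +0.258199

+√(1/15) = +0.258199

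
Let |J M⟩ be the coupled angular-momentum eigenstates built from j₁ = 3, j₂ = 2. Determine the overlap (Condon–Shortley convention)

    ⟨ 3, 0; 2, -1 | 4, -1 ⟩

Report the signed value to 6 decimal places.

j₁+j₂−J=1  J+j₁−j₂=5  J−j₁+j₂=3  j₁+j₂+J+1=10
(j₁±m₁, j₂±m₂, J±M) = (3,3,1,3,3,5)
P² = 1944/7
sum k=0..1:
  [0] +1/24 = 1/24
  [1] −1/72 = -1/72
S = 1/36
C² = P²·S² = 3/14 ; C = +0.462910

+√(3/14) ≈ +0.462910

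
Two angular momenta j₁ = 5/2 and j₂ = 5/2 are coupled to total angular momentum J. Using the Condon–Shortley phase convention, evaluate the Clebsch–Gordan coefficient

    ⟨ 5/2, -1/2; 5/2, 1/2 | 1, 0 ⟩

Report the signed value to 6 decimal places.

√[3·4!1!1!/7! · 2!3!3!2!1!1!] = √(72/35)
  +(−1)^2/∏(2,2,1,1,0,0)! = 1/4  (running 1/4)
  +(−1)^3/∏(3,1,0,0,1,1)! = -1/6  (running 1/12)
⟨..|..⟩ = √(72/35)·(1/12) = +0.119523

+0.119523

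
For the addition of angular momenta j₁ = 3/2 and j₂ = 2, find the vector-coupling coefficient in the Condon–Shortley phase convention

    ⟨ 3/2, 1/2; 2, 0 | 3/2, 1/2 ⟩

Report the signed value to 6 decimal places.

√[4·2!1!2!/6! · 2!1!2!2!2!1!] = √(16/45)
  +(−1)^0/∏(0,2,1,2,0,0)! = 1/4  (running 1/4)
  +(−1)^1/∏(1,1,0,1,1,1)! = -1  (running -3/4)
⟨..|..⟩ = √(16/45)·(-3/4) = -0.447214

-0.447214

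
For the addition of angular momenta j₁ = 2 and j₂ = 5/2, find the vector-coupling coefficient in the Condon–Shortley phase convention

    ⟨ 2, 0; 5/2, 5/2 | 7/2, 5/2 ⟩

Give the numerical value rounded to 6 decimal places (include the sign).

−√(10/21) = -0.690066

√[8·1!3!4!/9! · 2!2!5!0!6!1!] = √(7680/7)
  +(−1)^1/∏(1,0,1,4,2,0)! = -1/48  (running -1/48)
⟨..|..⟩ = √(7680/7)·(-1/48) = -0.690066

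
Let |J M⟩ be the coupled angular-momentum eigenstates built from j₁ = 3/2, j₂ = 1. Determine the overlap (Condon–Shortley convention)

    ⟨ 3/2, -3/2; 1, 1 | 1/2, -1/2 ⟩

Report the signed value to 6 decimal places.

√[2·2!1!0!/4! · 0!3!2!0!0!1!] = √(2)
  +(−1)^2/∏(2,0,1,0,0,0)! = 1/2  (running 1/2)
⟨..|..⟩ = √(2)·(1/2) = +0.707107

+0.707107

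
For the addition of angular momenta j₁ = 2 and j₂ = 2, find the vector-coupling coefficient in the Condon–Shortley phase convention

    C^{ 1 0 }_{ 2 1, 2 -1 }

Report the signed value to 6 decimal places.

triangle: 3!×1!×1!/6! = 6/720
(j±m)!: 3!×1!×1!×3!×1!×1! = 36
prefactor² = (2J+1)×Δ×N² = 9/10
  k=0: +1/(0!×3!×1!×1!×0!×0!) = 1/6
  k=1: −1/(1!×2!×0!×0!×1!×1!) = -1/2
Σ = -1/3  ⇒  CG² = 9/10×(-1/3)² = 1/10
CG = −√(1/10) = -0.316228

−√(1/10) ≈ -0.316228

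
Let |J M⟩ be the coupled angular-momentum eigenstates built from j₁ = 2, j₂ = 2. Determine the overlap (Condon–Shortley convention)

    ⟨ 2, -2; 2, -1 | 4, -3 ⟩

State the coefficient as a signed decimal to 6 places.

+√(1/2) ≈ +0.707107

√[9·0!4!4!/9! · 0!4!1!3!1!7!] = √(10368)
  +(−1)^0/∏(0,0,4,1,0,3)! = 1/144  (running 1/144)
⟨..|..⟩ = √(10368)·(1/144) = +0.707107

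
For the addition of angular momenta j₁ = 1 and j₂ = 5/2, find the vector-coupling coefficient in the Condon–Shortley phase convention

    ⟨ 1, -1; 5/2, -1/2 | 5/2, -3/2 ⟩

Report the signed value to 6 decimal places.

j₁+j₂−J=1  J+j₁−j₂=1  J−j₁+j₂=4  j₁+j₂+J+1=7
(j₁±m₁, j₂±m₂, J±M) = (0,2,2,3,1,4)
P² = 576/35
sum k=1..1:
  [1] −1/6 = -1/6
S = -1/6
C² = P²·S² = 16/35 ; C = -0.676123

-0.676123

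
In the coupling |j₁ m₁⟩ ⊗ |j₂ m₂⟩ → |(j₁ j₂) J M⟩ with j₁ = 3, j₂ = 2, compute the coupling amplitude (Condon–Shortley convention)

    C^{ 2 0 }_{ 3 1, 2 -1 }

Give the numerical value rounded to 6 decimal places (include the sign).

√[5·3!3!1!/8! · 4!2!1!3!2!2!] = √(36/7)
  +(−1)^0/∏(0,3,2,1,1,0)! = 1/12  (running 1/12)
  +(−1)^1/∏(1,2,1,0,2,1)! = -1/4  (running -1/6)
⟨..|..⟩ = √(36/7)·(-1/6) = -0.377964

−√(1/7) = -0.377964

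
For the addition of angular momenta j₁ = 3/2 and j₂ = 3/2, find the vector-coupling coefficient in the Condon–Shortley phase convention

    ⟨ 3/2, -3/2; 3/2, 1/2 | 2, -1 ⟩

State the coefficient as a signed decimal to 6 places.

−√(1/2) = -0.707107

triangle: 1!×2!×2!/6! = 4/720
(j±m)!: 0!×3!×2!×1!×1!×3! = 72
prefactor² = (2J+1)×Δ×N² = 2
  k=1: −1/(1!×0!×2!×1!×0!×1!) = -1/2
Σ = -1/2  ⇒  CG² = 2×(-1/2)² = 1/2
CG = −√(1/2) = -0.707107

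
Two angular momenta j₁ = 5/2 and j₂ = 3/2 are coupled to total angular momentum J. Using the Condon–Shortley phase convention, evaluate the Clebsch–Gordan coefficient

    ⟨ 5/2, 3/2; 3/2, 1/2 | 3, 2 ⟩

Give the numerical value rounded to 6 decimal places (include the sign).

√[7·1!4!2!/8! · 4!1!2!1!5!1!] = √(48)
  +(−1)^0/∏(0,1,1,2,3,0)! = 1/12  (running 1/12)
  +(−1)^1/∏(1,0,0,1,4,1)! = -1/24  (running 1/24)
⟨..|..⟩ = √(48)·(1/24) = +0.288675

+√(1/12) ≈ +0.288675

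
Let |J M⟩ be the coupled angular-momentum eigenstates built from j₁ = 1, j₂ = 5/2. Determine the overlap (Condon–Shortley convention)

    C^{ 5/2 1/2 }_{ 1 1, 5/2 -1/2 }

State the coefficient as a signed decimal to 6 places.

√[6·1!1!4!/7! · 2!0!2!3!3!2!] = √(288/35)
  +(−1)^0/∏(0,1,0,2,1,2)! = 1/4  (running 1/4)
⟨..|..⟩ = √(288/35)·(1/4) = +0.717137

+0.717137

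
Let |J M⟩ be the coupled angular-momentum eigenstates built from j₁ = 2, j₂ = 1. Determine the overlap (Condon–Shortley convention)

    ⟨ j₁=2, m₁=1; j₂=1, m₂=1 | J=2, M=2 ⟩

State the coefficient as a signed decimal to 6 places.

-0.577350

j₁+j₂−J=1  J+j₁−j₂=3  J−j₁+j₂=1  j₁+j₂+J+1=6
(j₁±m₁, j₂±m₂, J±M) = (3,1,2,0,4,0)
P² = 12
sum k=1..1:
  [1] −1/6 = -1/6
S = -1/6
C² = P²·S² = 1/3 ; C = -0.577350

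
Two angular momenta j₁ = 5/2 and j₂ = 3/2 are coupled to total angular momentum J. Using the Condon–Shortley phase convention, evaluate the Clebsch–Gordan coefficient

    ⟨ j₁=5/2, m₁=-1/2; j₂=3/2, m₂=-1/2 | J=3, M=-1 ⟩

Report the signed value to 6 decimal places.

√[7·1!4!2!/8! · 2!3!1!2!2!4!] = √(48/5)
  +(−1)^0/∏(0,1,3,1,1,1)! = 1/6  (running 1/6)
  +(−1)^1/∏(1,0,2,0,2,2)! = -1/8  (running 1/24)
⟨..|..⟩ = √(48/5)·(1/24) = +0.129099

+0.129099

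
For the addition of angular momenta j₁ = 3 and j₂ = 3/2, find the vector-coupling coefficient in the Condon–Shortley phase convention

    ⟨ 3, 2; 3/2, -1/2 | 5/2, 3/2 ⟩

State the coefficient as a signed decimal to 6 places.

triangle: 2!·4!·1!/8! = 48/40320
(j±m)!: 5!·1!·1!·2!·4!·1! = 5760
prefactor² = (2J+1)·Δ·N² = 288/7
  k=0: +1/(0!·2!·1!·1!·3!·0!) = 1/12
  k=1: −1/(1!·1!·0!·0!·4!·1!) = -1/24
Σ = 1/24  ⇒  CG² = 288/7·1/24² = 1/14
CG = +√(1/14) = +0.267261

+√(1/14) = +0.267261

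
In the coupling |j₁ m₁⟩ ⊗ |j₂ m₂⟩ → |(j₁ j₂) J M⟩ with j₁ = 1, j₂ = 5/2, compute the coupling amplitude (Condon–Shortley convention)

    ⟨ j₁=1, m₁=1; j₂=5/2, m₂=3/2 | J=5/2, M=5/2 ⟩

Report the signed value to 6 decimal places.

+√(2/7) = +0.534522

triangle: 1!*1!*4!/7! = 24/5040
(j±m)!: 2!*0!*4!*1!*5!*0! = 5760
prefactor² = (2J+1)*Δ*N² = 1152/7
  k=0: +1/(0!*1!*0!*4!*1!*0!) = 1/24
Σ = 1/24  ⇒  CG² = 1152/7*1/24² = 2/7
CG = +√(2/7) = +0.534522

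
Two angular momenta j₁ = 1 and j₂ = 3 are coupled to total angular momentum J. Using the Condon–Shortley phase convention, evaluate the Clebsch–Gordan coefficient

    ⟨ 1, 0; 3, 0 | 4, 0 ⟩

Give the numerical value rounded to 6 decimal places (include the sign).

+√(4/7) ≈ +0.755929

√[9·0!2!6!/9! · 1!1!3!3!4!4!] = √(5184/7)
  +(−1)^0/∏(0,0,1,3,1,3)! = 1/36  (running 1/36)
⟨..|..⟩ = √(5184/7)·(1/36) = +0.755929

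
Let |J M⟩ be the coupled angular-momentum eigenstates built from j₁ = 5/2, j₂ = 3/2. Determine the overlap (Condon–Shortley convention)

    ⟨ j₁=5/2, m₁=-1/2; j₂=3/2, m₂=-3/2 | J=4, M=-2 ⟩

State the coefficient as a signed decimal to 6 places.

+0.597614

triangle: 0!×5!×3!/9! = 720/362880
(j±m)!: 2!×3!×0!×3!×2!×6! = 103680
prefactor² = (2J+1)×Δ×N² = 12960/7
  k=0: +1/(0!×0!×3!×0!×2!×3!) = 1/72
Σ = 1/72  ⇒  CG² = 12960/7×1/72² = 5/14
CG = +√(5/14) = +0.597614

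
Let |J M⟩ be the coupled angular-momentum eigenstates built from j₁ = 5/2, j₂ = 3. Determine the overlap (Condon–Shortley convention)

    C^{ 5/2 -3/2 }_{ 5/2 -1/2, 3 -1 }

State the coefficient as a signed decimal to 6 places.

triangle: 3!×2!×3!/9! = 72/362880
(j±m)!: 2!×3!×2!×4!×1!×4! = 13824
prefactor² = (2J+1)×Δ×N² = 576/35
  k=1: −1/(1!×2!×2!×1!×0!×2!) = -1/8
  k=2: +1/(2!×1!×1!×0!×1!×3!) = 1/12
Σ = -1/24  ⇒  CG² = 576/35×(-1/24)² = 1/35
CG = −√(1/35) = -0.169031

-0.169031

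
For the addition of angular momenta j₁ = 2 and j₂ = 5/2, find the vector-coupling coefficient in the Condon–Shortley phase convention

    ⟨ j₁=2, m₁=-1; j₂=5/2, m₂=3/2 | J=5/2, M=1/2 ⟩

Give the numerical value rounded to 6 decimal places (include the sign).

triangle: 2!×2!×3!/8! = 24/40320
(j±m)!: 1!×3!×4!×1!×3!×2! = 1728
prefactor² = (2J+1)×Δ×N² = 216/35
  k=1: −1/(1!×1!×2!×3!×0!×0!) = -1/12
  k=2: +1/(2!×0!×1!×2!×1!×1!) = 1/4
Σ = 1/6  ⇒  CG² = 216/35×1/6² = 6/35
CG = +√(6/35) = +0.414039

+√(6/35) ≈ +0.414039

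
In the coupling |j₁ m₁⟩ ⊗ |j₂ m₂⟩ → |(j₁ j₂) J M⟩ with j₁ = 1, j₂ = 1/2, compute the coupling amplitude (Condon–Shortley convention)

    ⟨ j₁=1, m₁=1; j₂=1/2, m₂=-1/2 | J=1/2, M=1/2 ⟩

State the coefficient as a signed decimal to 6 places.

√[2·1!1!0!/3! · 2!0!0!1!1!0!] = √(2/3)
  +(−1)^0/∏(0,1,0,0,1,0)! = 1  (running 1)
⟨..|..⟩ = √(2/3)·(1) = +0.816497

+0.816497  (= +√(2/3))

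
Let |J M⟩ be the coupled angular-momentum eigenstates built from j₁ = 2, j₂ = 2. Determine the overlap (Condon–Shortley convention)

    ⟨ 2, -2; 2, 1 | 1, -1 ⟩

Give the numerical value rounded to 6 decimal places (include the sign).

−√(1/5) = -0.447214

√[3·3!1!1!/6! · 0!4!3!1!0!2!] = √(36/5)
  +(−1)^3/∏(3,0,1,0,0,1)! = -1/6  (running -1/6)
⟨..|..⟩ = √(36/5)·(-1/6) = -0.447214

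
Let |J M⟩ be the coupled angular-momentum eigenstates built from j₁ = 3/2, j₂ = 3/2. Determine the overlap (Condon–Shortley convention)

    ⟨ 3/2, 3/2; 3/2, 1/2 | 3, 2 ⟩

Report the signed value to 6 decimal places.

triangle: 0!×3!×3!/7! = 36/5040
(j±m)!: 3!×0!×2!×1!×5!×1! = 1440
prefactor² = (2J+1)×Δ×N² = 72
  k=0: +1/(0!×0!×0!×2!×3!×1!) = 1/12
Σ = 1/12  ⇒  CG² = 72×1/12² = 1/2
CG = +√(1/2) = +0.707107

+√(1/2) ≈ +0.707107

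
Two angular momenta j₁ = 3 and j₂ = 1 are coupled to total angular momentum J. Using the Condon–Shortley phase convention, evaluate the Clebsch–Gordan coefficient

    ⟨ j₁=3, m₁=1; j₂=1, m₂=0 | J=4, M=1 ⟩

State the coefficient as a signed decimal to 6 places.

+0.731925  (= +√(15/28))

√[9·0!6!2!/9! · 4!2!1!1!5!3!] = √(8640/7)
  +(−1)^0/∏(0,0,2,1,4,1)! = 1/48  (running 1/48)
⟨..|..⟩ = √(8640/7)·(1/48) = +0.731925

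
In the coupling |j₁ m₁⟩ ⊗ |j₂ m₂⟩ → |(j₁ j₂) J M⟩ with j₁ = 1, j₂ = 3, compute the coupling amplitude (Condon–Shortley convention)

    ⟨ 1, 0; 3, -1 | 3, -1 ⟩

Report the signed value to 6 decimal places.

triangle: 1!×1!×5!/8! = 120/40320
(j±m)!: 1!×1!×2!×4!×2!×4! = 2304
prefactor² = (2J+1)×Δ×N² = 48
  k=0: +1/(0!×1!×1!×2!×0!×3!) = 1/12
  k=1: −1/(1!×0!×0!×1!×1!×4!) = -1/24
Σ = 1/24  ⇒  CG² = 48×1/24² = 1/12
CG = +√(1/12) = +0.288675

+√(1/12) ≈ +0.288675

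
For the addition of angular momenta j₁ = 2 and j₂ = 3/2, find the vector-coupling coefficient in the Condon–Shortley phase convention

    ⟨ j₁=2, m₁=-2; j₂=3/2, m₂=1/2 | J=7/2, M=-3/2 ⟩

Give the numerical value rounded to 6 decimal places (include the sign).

+√(1/7) = +0.377964

j₁+j₂−J=0  J+j₁−j₂=4  J−j₁+j₂=3  j₁+j₂+J+1=8
(j₁±m₁, j₂±m₂, J±M) = (0,4,2,1,2,5)
P² = 2304/7
sum k=0..0:
  [0] +1/48 = 1/48
S = 1/48
C² = P²·S² = 1/7 ; C = +0.377964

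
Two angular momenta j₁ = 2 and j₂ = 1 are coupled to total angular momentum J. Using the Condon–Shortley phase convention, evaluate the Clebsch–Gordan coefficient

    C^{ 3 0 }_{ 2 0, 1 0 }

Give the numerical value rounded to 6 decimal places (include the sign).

j₁+j₂−J=0  J+j₁−j₂=4  J−j₁+j₂=2  j₁+j₂+J+1=7
(j₁±m₁, j₂±m₂, J±M) = (2,2,1,1,3,3)
P² = 48/5
sum k=0..0:
  [0] +1/4 = 1/4
S = 1/4
C² = P²·S² = 3/5 ; C = +0.774597

+√(3/5) = +0.774597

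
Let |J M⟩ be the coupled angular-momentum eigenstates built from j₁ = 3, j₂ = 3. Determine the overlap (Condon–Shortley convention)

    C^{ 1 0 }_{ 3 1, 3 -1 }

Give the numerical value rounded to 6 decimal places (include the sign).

+√(1/28) ≈ +0.188982

j₁+j₂−J=5  J+j₁−j₂=1  J−j₁+j₂=1  j₁+j₂+J+1=8
(j₁±m₁, j₂±m₂, J±M) = (4,2,2,4,1,1)
P² = 144/7
sum k=1..2:
  [1] −1/24 = -1/24
  [2] +1/12 = 1/12
S = 1/24
C² = P²·S² = 1/28 ; C = +0.188982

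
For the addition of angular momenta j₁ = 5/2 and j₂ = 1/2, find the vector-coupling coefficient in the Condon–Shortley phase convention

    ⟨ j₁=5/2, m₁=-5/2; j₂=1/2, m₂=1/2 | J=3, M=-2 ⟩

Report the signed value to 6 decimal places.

+√(1/6) ≈ +0.408248

√[7·0!5!1!/7! · 0!5!1!0!1!5!] = √(2400)
  +(−1)^0/∏(0,0,5,1,0,0)! = 1/120  (running 1/120)
⟨..|..⟩ = √(2400)·(1/120) = +0.408248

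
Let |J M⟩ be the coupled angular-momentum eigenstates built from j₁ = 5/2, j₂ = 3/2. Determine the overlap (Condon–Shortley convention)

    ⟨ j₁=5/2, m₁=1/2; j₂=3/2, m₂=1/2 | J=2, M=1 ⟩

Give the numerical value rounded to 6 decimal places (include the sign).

j₁+j₂−J=2  J+j₁−j₂=3  J−j₁+j₂=1  j₁+j₂+J+1=7
(j₁±m₁, j₂±m₂, J±M) = (3,2,2,1,3,1)
P² = 12/7
sum k=1..2:
  [1] −1/2 = -1/2
  [2] +1/12 = 1/12
S = -5/12
C² = P²·S² = 25/84 ; C = -0.545545

-0.545545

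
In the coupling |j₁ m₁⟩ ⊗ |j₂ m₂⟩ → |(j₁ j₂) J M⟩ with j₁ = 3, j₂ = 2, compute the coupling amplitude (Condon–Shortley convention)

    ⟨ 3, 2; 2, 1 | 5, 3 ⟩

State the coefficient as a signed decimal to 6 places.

+√(8/15) ≈ +0.730297

√[11·0!6!4!/11! · 5!1!3!1!8!2!] = √(276480)
  +(−1)^0/∏(0,0,1,3,5,1)! = 1/720  (running 1/720)
⟨..|..⟩ = √(276480)·(1/720) = +0.730297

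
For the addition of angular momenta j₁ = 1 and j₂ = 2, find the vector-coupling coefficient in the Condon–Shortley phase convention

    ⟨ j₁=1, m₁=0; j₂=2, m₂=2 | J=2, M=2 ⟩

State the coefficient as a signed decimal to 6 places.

j₁+j₂−J=1  J+j₁−j₂=1  J−j₁+j₂=3  j₁+j₂+J+1=6
(j₁±m₁, j₂±m₂, J±M) = (1,1,4,0,4,0)
P² = 24
sum k=1..1:
  [1] −1/6 = -1/6
S = -1/6
C² = P²·S² = 2/3 ; C = -0.816497

-0.816497  (= −√(2/3))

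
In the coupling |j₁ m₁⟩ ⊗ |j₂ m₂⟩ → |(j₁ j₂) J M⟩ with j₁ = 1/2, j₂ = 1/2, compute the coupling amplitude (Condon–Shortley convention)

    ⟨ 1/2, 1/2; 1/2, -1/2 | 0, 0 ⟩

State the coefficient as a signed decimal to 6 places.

+√(1/2) ≈ +0.707107

√[1·1!0!0!/2! · 1!0!0!1!0!0!] = √(1/2)
  +(−1)^0/∏(0,1,0,0,0,0)! = 1  (running 1)
⟨..|..⟩ = √(1/2)·(1) = +0.707107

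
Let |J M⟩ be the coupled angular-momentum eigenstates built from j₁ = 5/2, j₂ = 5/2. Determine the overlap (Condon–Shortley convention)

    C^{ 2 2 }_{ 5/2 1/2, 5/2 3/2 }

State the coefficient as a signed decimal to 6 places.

triangle: 3!·2!·2!/8! = 24/40320
(j±m)!: 3!·2!·4!·1!·4!·0! = 6912
prefactor² = (2J+1)·Δ·N² = 144/7
  k=2: +1/(2!·1!·0!·2!·2!·0!) = 1/8
Σ = 1/8  ⇒  CG² = 144/7·1/8² = 9/28
CG = +√(9/28) = +0.566947

+0.566947  (= +√(9/28))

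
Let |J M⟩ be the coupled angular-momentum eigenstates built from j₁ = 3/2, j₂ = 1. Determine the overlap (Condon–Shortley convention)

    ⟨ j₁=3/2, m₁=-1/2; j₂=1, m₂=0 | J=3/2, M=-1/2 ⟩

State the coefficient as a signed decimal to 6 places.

√[4·1!2!1!/5! · 1!2!1!1!1!2!] = √(4/15)
  +(−1)^0/∏(0,1,2,1,0,0)! = 1/2  (running 1/2)
  +(−1)^1/∏(1,0,1,0,1,1)! = -1  (running -1/2)
⟨..|..⟩ = √(4/15)·(-1/2) = -0.258199

-0.258199  (= −√(1/15))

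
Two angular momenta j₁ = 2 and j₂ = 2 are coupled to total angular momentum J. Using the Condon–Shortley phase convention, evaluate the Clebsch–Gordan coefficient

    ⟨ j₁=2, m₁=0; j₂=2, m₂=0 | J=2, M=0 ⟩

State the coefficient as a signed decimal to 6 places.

j₁+j₂−J=2  J+j₁−j₂=2  J−j₁+j₂=2  j₁+j₂+J+1=7
(j₁±m₁, j₂±m₂, J±M) = (2,2,2,2,2,2)
P² = 32/63
sum k=0..2:
  [0] +1/8 = 1/8
  [1] −1/1 = -1
  [2] +1/8 = 1/8
S = -3/4
C² = P²·S² = 2/7 ; C = -0.534522

-0.534522  (= −√(2/7))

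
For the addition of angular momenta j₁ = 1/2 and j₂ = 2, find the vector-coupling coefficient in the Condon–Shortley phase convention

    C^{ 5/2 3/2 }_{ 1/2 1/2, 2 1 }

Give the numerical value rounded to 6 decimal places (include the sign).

√[6·0!1!4!/6! · 1!0!3!1!4!1!] = √(144/5)
  +(−1)^0/∏(0,0,0,3,1,1)! = 1/6  (running 1/6)
⟨..|..⟩ = √(144/5)·(1/6) = +0.894427

+√(4/5) = +0.894427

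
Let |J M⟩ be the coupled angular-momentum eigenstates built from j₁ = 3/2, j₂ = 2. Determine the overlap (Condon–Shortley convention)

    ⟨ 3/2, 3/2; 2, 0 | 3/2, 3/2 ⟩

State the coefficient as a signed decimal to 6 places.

j₁+j₂−J=2  J+j₁−j₂=1  J−j₁+j₂=2  j₁+j₂+J+1=6
(j₁±m₁, j₂±m₂, J±M) = (3,0,2,2,3,0)
P² = 16/5
sum k=0..0:
  [0] +1/4 = 1/4
S = 1/4
C² = P²·S² = 1/5 ; C = +0.447214

+0.447214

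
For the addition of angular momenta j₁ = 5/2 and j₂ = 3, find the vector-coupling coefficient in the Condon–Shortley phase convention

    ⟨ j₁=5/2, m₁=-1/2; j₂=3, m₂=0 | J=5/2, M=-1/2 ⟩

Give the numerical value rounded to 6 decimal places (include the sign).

j₁+j₂−J=3  J+j₁−j₂=2  J−j₁+j₂=3  j₁+j₂+J+1=9
(j₁±m₁, j₂±m₂, J±M) = (2,3,3,3,2,3)
P² = 216/35
sum k=1..3:
  [1] −1/8 = -1/8
  [2] +1/4 = 1/4
  [3] −1/72 = -1/72
S = 1/9
C² = P²·S² = 8/105 ; C = +0.276026

+√(8/105) ≈ +0.276026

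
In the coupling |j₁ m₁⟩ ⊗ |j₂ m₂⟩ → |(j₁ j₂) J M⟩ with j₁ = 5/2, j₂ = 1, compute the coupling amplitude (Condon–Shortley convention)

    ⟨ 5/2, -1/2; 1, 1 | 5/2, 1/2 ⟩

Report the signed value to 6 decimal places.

triangle: 1!*4!*1!/7! = 24/5040
(j±m)!: 2!*3!*2!*0!*3!*2! = 288
prefactor² = (2J+1)*Δ*N² = 288/35
  k=1: −1/(1!*0!*2!*1!*2!*0!) = -1/4
Σ = -1/4  ⇒  CG² = 288/35*(-1/4)² = 18/35
CG = −√(18/35) = -0.717137

-0.717137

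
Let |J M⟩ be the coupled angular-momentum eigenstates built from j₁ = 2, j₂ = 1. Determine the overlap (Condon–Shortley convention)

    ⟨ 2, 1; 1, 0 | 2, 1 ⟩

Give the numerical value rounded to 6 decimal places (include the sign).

j₁+j₂−J=1  J+j₁−j₂=3  J−j₁+j₂=1  j₁+j₂+J+1=6
(j₁±m₁, j₂±m₂, J±M) = (3,1,1,1,3,1)
P² = 3/2
sum k=0..1:
  [0] +1/2 = 1/2
  [1] −1/6 = -1/6
S = 1/3
C² = P²·S² = 1/6 ; C = +0.408248

+√(1/6) ≈ +0.408248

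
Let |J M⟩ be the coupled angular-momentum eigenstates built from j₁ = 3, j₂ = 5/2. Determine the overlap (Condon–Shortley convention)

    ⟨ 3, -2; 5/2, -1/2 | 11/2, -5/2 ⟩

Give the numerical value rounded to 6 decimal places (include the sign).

+0.603023  (= +√(4/11))

√[12·0!6!5!/12! · 1!5!2!3!3!8!] = √(8294400/11)
  +(−1)^0/∏(0,0,5,2,1,3)! = 1/1440  (running 1/1440)
⟨..|..⟩ = √(8294400/11)·(1/1440) = +0.603023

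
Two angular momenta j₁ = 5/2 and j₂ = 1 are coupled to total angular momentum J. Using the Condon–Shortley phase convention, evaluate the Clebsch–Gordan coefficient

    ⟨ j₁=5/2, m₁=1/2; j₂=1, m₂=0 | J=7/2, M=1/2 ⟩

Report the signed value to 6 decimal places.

+√(4/7) ≈ +0.755929

triangle: 0!*5!*2!/8! = 240/40320
(j±m)!: 3!*2!*1!*1!*4!*3! = 1728
prefactor² = (2J+1)*Δ*N² = 576/7
  k=0: +1/(0!*0!*2!*1!*3!*1!) = 1/12
Σ = 1/12  ⇒  CG² = 576/7*1/12² = 4/7
CG = +√(4/7) = +0.755929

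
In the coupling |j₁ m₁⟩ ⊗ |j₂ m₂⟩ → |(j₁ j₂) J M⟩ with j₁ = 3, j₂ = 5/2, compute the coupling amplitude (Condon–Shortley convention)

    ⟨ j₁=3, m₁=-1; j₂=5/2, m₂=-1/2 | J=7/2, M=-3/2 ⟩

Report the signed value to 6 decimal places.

triangle: 2!·4!·3!/10! = 288/3628800
(j±m)!: 2!·4!·2!·3!·2!·5! = 138240
prefactor² = (2J+1)·Δ·N² = 3072/35
  k=0: +1/(0!·2!·4!·2!·0!·1!) = 1/96
  k=1: −1/(1!·1!·3!·1!·1!·2!) = -1/12
  k=2: +1/(2!·0!·2!·0!·2!·3!) = 1/48
Σ = -5/96  ⇒  CG² = 3072/35·(-5/96)² = 5/21
CG = −√(5/21) = -0.487950

−√(5/21) ≈ -0.487950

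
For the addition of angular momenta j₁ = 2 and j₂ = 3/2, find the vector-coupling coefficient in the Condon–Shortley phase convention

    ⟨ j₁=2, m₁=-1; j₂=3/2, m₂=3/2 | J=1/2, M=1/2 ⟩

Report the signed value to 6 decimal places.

-0.316228

√[2·3!1!0!/5! · 1!3!3!0!1!0!] = √(18/5)
  +(−1)^3/∏(3,0,0,0,1,0)! = -1/6  (running -1/6)
⟨..|..⟩ = √(18/5)·(-1/6) = -0.316228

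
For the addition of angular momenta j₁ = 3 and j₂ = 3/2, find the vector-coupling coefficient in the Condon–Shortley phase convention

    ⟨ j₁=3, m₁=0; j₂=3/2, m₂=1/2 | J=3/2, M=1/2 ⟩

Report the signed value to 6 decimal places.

+0.507093  (= +√(9/35))

√[4·3!3!0!/7! · 3!3!2!1!2!1!] = √(144/35)
  +(−1)^2/∏(2,1,1,0,2,0)! = 1/4  (running 1/4)
⟨..|..⟩ = √(144/35)·(1/4) = +0.507093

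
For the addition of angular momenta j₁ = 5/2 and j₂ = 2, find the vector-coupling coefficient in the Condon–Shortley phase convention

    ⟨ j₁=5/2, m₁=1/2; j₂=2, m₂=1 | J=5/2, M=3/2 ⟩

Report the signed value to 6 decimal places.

triangle: 2!*3!*2!/8! = 24/40320
(j±m)!: 3!*2!*3!*1!*4!*1! = 1728
prefactor² = (2J+1)*Δ*N² = 216/35
  k=1: −1/(1!*1!*1!*2!*2!*0!) = -1/4
  k=2: +1/(2!*0!*0!*1!*3!*1!) = 1/12
Σ = -1/6  ⇒  CG² = 216/35*(-1/6)² = 6/35
CG = −√(6/35) = -0.414039

−√(6/35) ≈ -0.414039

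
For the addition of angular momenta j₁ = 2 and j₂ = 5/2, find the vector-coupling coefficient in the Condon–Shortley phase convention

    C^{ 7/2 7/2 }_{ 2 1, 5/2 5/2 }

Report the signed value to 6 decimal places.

−√(5/9) ≈ -0.745356

√[8·1!3!4!/9! · 3!1!5!0!7!0!] = √(11520)
  +(−1)^1/∏(1,0,0,4,3,0)! = -1/144  (running -1/144)
⟨..|..⟩ = √(11520)·(-1/144) = -0.745356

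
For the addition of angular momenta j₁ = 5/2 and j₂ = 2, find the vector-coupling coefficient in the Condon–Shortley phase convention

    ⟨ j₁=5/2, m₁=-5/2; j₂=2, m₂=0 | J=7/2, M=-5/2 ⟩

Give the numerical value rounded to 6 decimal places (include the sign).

j₁+j₂−J=1  J+j₁−j₂=4  J−j₁+j₂=3  j₁+j₂+J+1=9
(j₁±m₁, j₂±m₂, J±M) = (0,5,2,2,1,6)
P² = 7680/7
sum k=1..1:
  [1] −1/48 = -1/48
S = -1/48
C² = P²·S² = 10/21 ; C = -0.690066

-0.690066  (= −√(10/21))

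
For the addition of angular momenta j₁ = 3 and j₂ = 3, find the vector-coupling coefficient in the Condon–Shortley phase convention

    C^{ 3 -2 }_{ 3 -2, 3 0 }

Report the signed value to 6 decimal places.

triangle: 3!×3!×3!/10! = 216/3628800
(j±m)!: 1!×5!×3!×3!×1!×5! = 518400
prefactor² = (2J+1)×Δ×N² = 216
  k=2: +1/(2!×1!×3!×1!×0!×2!) = 1/24
  k=3: −1/(3!×0!×2!×0!×1!×3!) = -1/72
Σ = 1/36  ⇒  CG² = 216×1/36² = 1/6
CG = +√(1/6) = +0.408248

+0.408248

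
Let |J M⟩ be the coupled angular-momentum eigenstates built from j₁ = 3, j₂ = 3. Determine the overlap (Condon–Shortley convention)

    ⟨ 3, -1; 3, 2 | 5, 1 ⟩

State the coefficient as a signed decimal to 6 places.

√[11·1!5!5!/12! · 2!4!5!1!6!4!] = √(230400/7)
  +(−1)^0/∏(0,1,4,5,1,0)! = 1/2880  (running 1/2880)
  +(−1)^1/∏(1,0,3,4,2,1)! = -1/288  (running -1/320)
⟨..|..⟩ = √(230400/7)·(-1/320) = -0.566947

−√(9/28) ≈ -0.566947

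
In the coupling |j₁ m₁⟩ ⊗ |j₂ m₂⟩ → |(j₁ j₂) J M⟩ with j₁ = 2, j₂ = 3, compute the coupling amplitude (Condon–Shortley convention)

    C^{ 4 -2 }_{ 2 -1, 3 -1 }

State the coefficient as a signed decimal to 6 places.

-0.188982

j₁+j₂−J=1  J+j₁−j₂=3  J−j₁+j₂=5  j₁+j₂+J+1=10
(j₁±m₁, j₂±m₂, J±M) = (1,3,2,4,2,6)
P² = 5184/7
sum k=0..1:
  [0] +1/72 = 1/72
  [1] −1/48 = -1/48
S = -1/144
C² = P²·S² = 1/28 ; C = -0.188982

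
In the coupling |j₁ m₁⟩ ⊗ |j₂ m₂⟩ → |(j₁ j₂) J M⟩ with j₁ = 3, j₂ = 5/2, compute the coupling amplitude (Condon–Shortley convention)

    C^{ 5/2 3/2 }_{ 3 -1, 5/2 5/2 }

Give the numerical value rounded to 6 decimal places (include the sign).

j₁+j₂−J=3  J+j₁−j₂=3  J−j₁+j₂=2  j₁+j₂+J+1=9
(j₁±m₁, j₂±m₂, J±M) = (2,4,5,0,4,1)
P² = 1152/7
sum k=3..3:
  [3] −1/24 = -1/24
S = -1/24
C² = P²·S² = 2/7 ; C = -0.534522

−√(2/7) ≈ -0.534522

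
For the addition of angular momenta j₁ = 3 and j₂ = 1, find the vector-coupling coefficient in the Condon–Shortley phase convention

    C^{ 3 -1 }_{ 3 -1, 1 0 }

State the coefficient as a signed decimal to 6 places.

-0.288675

√[7·1!5!1!/8! · 2!4!1!1!2!4!] = √(48)
  +(−1)^0/∏(0,1,4,1,1,0)! = 1/24  (running 1/24)
  +(−1)^1/∏(1,0,3,0,2,1)! = -1/12  (running -1/24)
⟨..|..⟩ = √(48)·(-1/24) = -0.288675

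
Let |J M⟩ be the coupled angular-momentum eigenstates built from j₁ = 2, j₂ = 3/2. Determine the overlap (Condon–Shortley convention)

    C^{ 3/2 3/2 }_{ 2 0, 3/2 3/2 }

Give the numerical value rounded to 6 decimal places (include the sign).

j₁+j₂−J=2  J+j₁−j₂=2  J−j₁+j₂=1  j₁+j₂+J+1=6
(j₁±m₁, j₂±m₂, J±M) = (2,2,3,0,3,0)
P² = 16/5
sum k=2..2:
  [2] +1/4 = 1/4
S = 1/4
C² = P²·S² = 1/5 ; C = +0.447214

+√(1/5) ≈ +0.447214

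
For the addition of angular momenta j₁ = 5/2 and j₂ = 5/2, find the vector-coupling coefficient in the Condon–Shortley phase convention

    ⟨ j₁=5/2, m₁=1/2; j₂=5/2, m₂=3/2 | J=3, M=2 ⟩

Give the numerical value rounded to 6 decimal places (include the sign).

j₁+j₂−J=2  J+j₁−j₂=3  J−j₁+j₂=3  j₁+j₂+J+1=9
(j₁±m₁, j₂±m₂, J±M) = (3,2,4,1,5,1)
P² = 48
sum k=1..2:
  [1] −1/12 = -1/12
  [2] +1/24 = 1/24
S = -1/24
C² = P²·S² = 1/12 ; C = -0.288675

-0.288675  (= −√(1/12))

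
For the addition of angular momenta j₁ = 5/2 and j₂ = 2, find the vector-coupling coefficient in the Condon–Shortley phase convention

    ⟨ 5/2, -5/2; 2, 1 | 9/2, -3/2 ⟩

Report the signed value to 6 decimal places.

√[10·0!5!4!/10! · 0!5!3!1!3!6!] = √(172800/7)
  +(−1)^0/∏(0,0,5,3,0,1)! = 1/720  (running 1/720)
⟨..|..⟩ = √(172800/7)·(1/720) = +0.218218

+√(1/21) = +0.218218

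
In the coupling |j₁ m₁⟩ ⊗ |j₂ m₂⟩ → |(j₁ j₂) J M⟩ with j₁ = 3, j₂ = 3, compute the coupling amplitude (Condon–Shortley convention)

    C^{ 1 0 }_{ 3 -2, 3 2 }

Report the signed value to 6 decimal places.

+√(1/7) = +0.377964

triangle: 5!·1!·1!/8! = 120/40320
(j±m)!: 1!·5!·5!·1!·1!·1! = 14400
prefactor² = (2J+1)·Δ·N² = 900/7
  k=4: +1/(4!·1!·1!·1!·0!·0!) = 1/24
  k=5: −1/(5!·0!·0!·0!·1!·1!) = -1/120
Σ = 1/30  ⇒  CG² = 900/7·1/30² = 1/7
CG = +√(1/7) = +0.377964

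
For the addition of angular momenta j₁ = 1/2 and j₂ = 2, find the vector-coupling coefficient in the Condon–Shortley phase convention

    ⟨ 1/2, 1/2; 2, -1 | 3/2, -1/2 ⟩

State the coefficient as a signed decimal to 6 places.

triangle: 1!*0!*3!/5! = 6/120
(j±m)!: 1!*0!*1!*3!*1!*2! = 12
prefactor² = (2J+1)*Δ*N² = 12/5
  k=0: +1/(0!*1!*0!*1!*0!*2!) = 1/2
Σ = 1/2  ⇒  CG² = 12/5*1/2² = 3/5
CG = +√(3/5) = +0.774597

+√(3/5) = +0.774597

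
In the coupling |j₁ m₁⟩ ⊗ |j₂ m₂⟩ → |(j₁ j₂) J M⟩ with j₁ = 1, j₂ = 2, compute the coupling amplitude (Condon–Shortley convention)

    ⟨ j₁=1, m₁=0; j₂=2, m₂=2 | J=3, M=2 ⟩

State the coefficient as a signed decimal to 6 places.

+0.577350

√[7·0!2!4!/7! · 1!1!4!0!5!1!] = √(192)
  +(−1)^0/∏(0,0,1,4,1,0)! = 1/24  (running 1/24)
⟨..|..⟩ = √(192)·(1/24) = +0.577350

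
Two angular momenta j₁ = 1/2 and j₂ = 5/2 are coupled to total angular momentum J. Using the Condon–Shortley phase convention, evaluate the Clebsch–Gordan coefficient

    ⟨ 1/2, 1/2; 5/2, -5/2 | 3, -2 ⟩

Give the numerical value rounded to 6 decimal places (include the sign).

+0.408248

j₁+j₂−J=0  J+j₁−j₂=1  J−j₁+j₂=5  j₁+j₂+J+1=7
(j₁±m₁, j₂±m₂, J±M) = (1,0,0,5,1,5)
P² = 2400
sum k=0..0:
  [0] +1/120 = 1/120
S = 1/120
C² = P²·S² = 1/6 ; C = +0.408248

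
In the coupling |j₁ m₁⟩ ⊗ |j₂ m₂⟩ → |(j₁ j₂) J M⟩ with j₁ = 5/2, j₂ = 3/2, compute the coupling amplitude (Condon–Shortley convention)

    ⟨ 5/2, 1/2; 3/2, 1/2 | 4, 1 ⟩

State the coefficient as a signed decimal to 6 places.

j₁+j₂−J=0  J+j₁−j₂=5  J−j₁+j₂=3  j₁+j₂+J+1=9
(j₁±m₁, j₂±m₂, J±M) = (3,2,2,1,5,3)
P² = 2160/7
sum k=0..0:
  [0] +1/24 = 1/24
S = 1/24
C² = P²·S² = 15/28 ; C = +0.731925

+√(15/28) ≈ +0.731925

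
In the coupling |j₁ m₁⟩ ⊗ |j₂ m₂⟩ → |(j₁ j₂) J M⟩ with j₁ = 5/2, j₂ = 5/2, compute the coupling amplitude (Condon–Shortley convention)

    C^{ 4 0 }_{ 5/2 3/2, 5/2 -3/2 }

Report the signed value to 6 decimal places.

√[9·1!4!4!/10! · 4!1!1!4!4!4!] = √(82944/175)
  +(−1)^0/∏(0,1,1,1,3,3)! = 1/36  (running 1/36)
  +(−1)^1/∏(1,0,0,0,4,4)! = -1/576  (running 5/192)
⟨..|..⟩ = √(82944/175)·(5/192) = +0.566947

+0.566947  (= +√(9/28))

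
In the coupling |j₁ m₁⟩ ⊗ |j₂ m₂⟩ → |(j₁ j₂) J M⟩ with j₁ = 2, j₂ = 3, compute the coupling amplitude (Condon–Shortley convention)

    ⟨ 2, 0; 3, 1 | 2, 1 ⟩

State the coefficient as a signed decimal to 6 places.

+√(1/7) = +0.377964

triangle: 3!·1!·3!/8! = 36/40320
(j±m)!: 2!·2!·4!·2!·3!·1! = 1152
prefactor² = (2J+1)·Δ·N² = 36/7
  k=1: −1/(1!·2!·1!·3!·0!·0!) = -1/12
  k=2: +1/(2!·1!·0!·2!·1!·1!) = 1/4
Σ = 1/6  ⇒  CG² = 36/7·1/6² = 1/7
CG = +√(1/7) = +0.377964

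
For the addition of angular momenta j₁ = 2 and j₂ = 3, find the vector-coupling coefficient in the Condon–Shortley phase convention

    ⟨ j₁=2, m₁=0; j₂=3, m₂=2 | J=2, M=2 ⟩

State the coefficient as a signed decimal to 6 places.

triangle: 3!×1!×3!/8! = 36/40320
(j±m)!: 2!×2!×5!×1!×4!×0! = 11520
prefactor² = (2J+1)×Δ×N² = 360/7
  k=2: +1/(2!×1!×0!×3!×1!×0!) = 1/12
Σ = 1/12  ⇒  CG² = 360/7×1/12² = 5/14
CG = +√(5/14) = +0.597614

+0.597614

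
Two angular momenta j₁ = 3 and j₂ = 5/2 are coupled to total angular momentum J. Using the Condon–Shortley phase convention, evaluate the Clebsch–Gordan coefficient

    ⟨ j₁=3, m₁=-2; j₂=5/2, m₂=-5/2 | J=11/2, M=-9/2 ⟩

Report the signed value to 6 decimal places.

+√(6/11) = +0.738549

j₁+j₂−J=0  J+j₁−j₂=6  J−j₁+j₂=5  j₁+j₂+J+1=12
(j₁±m₁, j₂±m₂, J±M) = (1,5,0,5,1,10)
P² = 1244160000/11
sum k=0..0:
  [0] +1/14400 = 1/14400
S = 1/14400
C² = P²·S² = 6/11 ; C = +0.738549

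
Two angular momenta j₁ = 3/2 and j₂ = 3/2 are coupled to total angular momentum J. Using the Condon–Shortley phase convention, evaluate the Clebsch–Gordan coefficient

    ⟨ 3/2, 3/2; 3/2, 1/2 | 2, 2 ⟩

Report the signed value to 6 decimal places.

+0.707107  (= +√(1/2))

triangle: 1!*2!*2!/6! = 4/720
(j±m)!: 3!*0!*2!*1!*4!*0! = 288
prefactor² = (2J+1)*Δ*N² = 8
  k=0: +1/(0!*1!*0!*2!*2!*0!) = 1/4
Σ = 1/4  ⇒  CG² = 8*1/4² = 1/2
CG = +√(1/2) = +0.707107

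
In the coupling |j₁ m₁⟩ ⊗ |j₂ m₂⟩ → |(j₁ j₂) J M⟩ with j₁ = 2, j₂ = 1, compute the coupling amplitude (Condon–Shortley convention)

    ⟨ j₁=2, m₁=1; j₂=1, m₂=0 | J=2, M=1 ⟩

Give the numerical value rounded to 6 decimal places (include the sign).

+√(1/6) ≈ +0.408248

j₁+j₂−J=1  J+j₁−j₂=3  J−j₁+j₂=1  j₁+j₂+J+1=6
(j₁±m₁, j₂±m₂, J±M) = (3,1,1,1,3,1)
P² = 3/2
sum k=0..1:
  [0] +1/2 = 1/2
  [1] −1/6 = -1/6
S = 1/3
C² = P²·S² = 1/6 ; C = +0.408248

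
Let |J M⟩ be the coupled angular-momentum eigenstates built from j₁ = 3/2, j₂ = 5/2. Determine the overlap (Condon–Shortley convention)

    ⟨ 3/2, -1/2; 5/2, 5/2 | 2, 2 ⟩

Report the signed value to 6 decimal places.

+√(10/21) = +0.690066

triangle: 2!·1!·3!/7! = 12/5040
(j±m)!: 1!·2!·5!·0!·4!·0! = 5760
prefactor² = (2J+1)·Δ·N² = 480/7
  k=2: +1/(2!·0!·0!·3!·1!·0!) = 1/12
Σ = 1/12  ⇒  CG² = 480/7·1/12² = 10/21
CG = +√(10/21) = +0.690066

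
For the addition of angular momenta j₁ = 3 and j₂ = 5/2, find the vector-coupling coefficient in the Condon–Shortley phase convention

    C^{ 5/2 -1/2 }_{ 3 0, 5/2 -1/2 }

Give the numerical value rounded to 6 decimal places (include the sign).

-0.276026

j₁+j₂−J=3  J+j₁−j₂=3  J−j₁+j₂=2  j₁+j₂+J+1=9
(j₁±m₁, j₂±m₂, J±M) = (3,3,2,3,2,3)
P² = 216/35
sum k=0..2:
  [0] +1/72 = 1/72
  [1] −1/4 = -1/4
  [2] +1/8 = 1/8
S = -1/9
C² = P²·S² = 8/105 ; C = -0.276026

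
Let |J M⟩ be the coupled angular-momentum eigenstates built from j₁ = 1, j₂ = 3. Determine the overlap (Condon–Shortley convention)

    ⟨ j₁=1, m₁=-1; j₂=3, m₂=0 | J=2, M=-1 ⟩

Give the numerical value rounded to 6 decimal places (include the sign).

+√(1/7) = +0.377964

j₁+j₂−J=2  J+j₁−j₂=0  J−j₁+j₂=4  j₁+j₂+J+1=7
(j₁±m₁, j₂±m₂, J±M) = (0,2,3,3,1,3)
P² = 144/7
sum k=2..2:
  [2] +1/12 = 1/12
S = 1/12
C² = P²·S² = 1/7 ; C = +0.377964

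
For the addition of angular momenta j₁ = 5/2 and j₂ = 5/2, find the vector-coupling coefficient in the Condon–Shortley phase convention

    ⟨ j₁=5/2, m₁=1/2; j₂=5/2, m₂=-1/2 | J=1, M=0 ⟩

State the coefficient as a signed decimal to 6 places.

+0.119523  (= +√(1/70))

√[3·4!1!1!/7! · 3!2!2!3!1!1!] = √(72/35)
  +(−1)^1/∏(1,3,1,1,0,0)! = -1/6  (running -1/6)
  +(−1)^2/∏(2,2,0,0,1,1)! = 1/4  (running 1/12)
⟨..|..⟩ = √(72/35)·(1/12) = +0.119523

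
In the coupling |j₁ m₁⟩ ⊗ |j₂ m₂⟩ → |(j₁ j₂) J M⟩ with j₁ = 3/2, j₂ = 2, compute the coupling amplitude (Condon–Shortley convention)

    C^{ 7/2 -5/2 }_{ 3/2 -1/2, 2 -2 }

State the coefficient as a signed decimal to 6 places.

+√(3/7) = +0.654654

triangle: 0!·3!·4!/8! = 144/40320
(j±m)!: 1!·2!·0!·4!·1!·6! = 34560
prefactor² = (2J+1)·Δ·N² = 6912/7
  k=0: +1/(0!·0!·2!·0!·1!·4!) = 1/48
Σ = 1/48  ⇒  CG² = 6912/7·1/48² = 3/7
CG = +√(3/7) = +0.654654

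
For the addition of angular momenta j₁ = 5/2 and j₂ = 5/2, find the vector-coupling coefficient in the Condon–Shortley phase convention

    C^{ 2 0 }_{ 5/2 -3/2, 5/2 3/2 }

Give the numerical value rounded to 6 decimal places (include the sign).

−√(1/84) = -0.109109

j₁+j₂−J=3  J+j₁−j₂=2  J−j₁+j₂=2  j₁+j₂+J+1=8
(j₁±m₁, j₂±m₂, J±M) = (1,4,4,1,2,2)
P² = 48/7
sum k=2..3:
  [2] +1/8 = 1/8
  [3] −1/6 = -1/6
S = -1/24
C² = P²·S² = 1/84 ; C = -0.109109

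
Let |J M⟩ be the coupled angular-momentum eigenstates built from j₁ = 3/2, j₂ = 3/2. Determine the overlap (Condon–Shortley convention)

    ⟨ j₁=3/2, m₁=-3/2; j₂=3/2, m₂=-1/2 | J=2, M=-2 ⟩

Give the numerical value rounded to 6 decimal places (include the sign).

triangle: 1!×2!×2!/6! = 4/720
(j±m)!: 0!×3!×1!×2!×0!×4! = 288
prefactor² = (2J+1)×Δ×N² = 8
  k=1: −1/(1!×0!×2!×0!×0!×2!) = -1/4
Σ = -1/4  ⇒  CG² = 8×(-1/4)² = 1/2
CG = −√(1/2) = -0.707107

−√(1/2) ≈ -0.707107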